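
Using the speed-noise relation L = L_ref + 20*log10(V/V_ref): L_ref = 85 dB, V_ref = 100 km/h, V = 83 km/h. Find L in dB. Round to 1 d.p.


V/V_ref = 83 / 100 = 0.83
log10(0.83) = -0.080922
20 * -0.080922 = -1.6184
L = 85 + -1.6184 = 83.4 dB

83.4


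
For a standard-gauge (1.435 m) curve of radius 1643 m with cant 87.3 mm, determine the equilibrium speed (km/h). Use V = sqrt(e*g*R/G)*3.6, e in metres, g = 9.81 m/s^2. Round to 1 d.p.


Convert cant: e = 87.3 mm = 0.0873 m
V_ms = sqrt(0.0873 * 9.81 * 1643 / 1.435)
V_ms = sqrt(980.548125) = 31.3137 m/s
V = 31.3137 * 3.6 = 112.7 km/h

112.7


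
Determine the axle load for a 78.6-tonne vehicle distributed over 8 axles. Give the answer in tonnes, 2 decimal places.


Load per axle = total weight / number of axles
Load = 78.6 / 8
Load = 9.83 tonnes

9.83


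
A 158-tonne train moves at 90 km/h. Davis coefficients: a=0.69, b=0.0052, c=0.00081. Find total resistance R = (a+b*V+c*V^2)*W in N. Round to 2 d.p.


b*V = 0.0052 * 90 = 0.468
c*V^2 = 0.00081 * 8100 = 6.561
R_per_t = 0.69 + 0.468 + 6.561 = 7.719 N/t
R_total = 7.719 * 158 = 1219.60 N

1219.60


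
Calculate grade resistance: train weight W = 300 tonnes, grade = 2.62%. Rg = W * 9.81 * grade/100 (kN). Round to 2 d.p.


Rg = W * 9.81 * grade / 100
Rg = 300 * 9.81 * 2.62 / 100
Rg = 2943.0 * 0.0262
Rg = 77.11 kN

77.11


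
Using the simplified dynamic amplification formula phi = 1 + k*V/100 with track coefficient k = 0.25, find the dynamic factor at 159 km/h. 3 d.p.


phi = 1 + k * V / 100
phi = 1 + 0.25 * 159 / 100
phi = 1 + 0.3975
phi = 1.398

1.398


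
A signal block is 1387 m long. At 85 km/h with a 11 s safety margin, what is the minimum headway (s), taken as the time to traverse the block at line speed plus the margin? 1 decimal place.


V = 85 / 3.6 = 23.6111 m/s
Block traversal time = 1387 / 23.6111 = 58.7435 s
Headway = 58.7435 + 11
Headway = 69.7 s

69.7


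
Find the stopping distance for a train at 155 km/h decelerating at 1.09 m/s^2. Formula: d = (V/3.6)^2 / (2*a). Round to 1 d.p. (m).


Convert speed: V = 155 / 3.6 = 43.0556 m/s
V^2 = 1853.7809
d = 1853.7809 / (2 * 1.09)
d = 1853.7809 / 2.18
d = 850.4 m

850.4


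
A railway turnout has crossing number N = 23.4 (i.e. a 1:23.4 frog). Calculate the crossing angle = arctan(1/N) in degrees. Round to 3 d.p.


1/N = 1/23.4 = 0.042735
angle = arctan(0.042735) = 0.042709 rad
angle = 0.042709 * 180/pi = 2.447 degrees

2.447


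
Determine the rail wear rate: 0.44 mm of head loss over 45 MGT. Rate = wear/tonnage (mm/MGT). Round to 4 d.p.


Wear rate = total wear / cumulative tonnage
Rate = 0.44 / 45
Rate = 0.0098 mm/MGT

0.0098


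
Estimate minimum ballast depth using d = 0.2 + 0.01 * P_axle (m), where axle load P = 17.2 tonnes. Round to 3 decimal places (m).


d = 0.2 + 0.01 * 17.2
d = 0.2 + 0.172
d = 0.372 m

0.372


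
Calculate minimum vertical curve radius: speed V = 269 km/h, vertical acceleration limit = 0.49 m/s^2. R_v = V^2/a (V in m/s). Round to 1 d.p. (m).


Convert speed: V = 269 / 3.6 = 74.7222 m/s
V^2 = 5583.4105 m^2/s^2
R_v = 5583.4105 / 0.49
R_v = 11394.7 m

11394.7


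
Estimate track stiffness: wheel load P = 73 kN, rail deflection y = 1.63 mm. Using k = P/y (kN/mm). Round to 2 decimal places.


Track stiffness k = P / y
k = 73 / 1.63
k = 44.79 kN/mm

44.79


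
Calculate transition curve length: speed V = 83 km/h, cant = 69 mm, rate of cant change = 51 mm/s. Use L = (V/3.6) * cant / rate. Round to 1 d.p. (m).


Convert speed: V = 83 / 3.6 = 23.0556 m/s
L = 23.0556 * 69 / 51
L = 1590.8333 / 51
L = 31.2 m

31.2


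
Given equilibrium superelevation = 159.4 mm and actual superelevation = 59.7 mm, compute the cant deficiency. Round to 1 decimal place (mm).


Cant deficiency = equilibrium cant - actual cant
CD = 159.4 - 59.7
CD = 99.7 mm

99.7


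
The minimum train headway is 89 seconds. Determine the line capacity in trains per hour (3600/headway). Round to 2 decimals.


Capacity = 3600 / headway
Capacity = 3600 / 89
Capacity = 40.45 trains/hour

40.45


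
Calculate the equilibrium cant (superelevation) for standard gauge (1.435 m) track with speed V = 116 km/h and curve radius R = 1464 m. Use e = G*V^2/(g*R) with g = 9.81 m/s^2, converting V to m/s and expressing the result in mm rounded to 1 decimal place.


Convert speed: V = 116 / 3.6 = 32.2222 m/s
Apply formula: e = 1.435 * 32.2222^2 / (9.81 * 1464)
e = 1.435 * 1038.2716 / 14361.84
e = 0.103742 m = 103.7 mm

103.7


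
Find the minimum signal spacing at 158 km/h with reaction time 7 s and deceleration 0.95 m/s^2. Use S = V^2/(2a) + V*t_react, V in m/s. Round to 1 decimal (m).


V = 158 / 3.6 = 43.8889 m/s
Braking distance = 43.8889^2 / (2*0.95) = 1013.8077 m
Sighting distance = 43.8889 * 7 = 307.2222 m
S = 1013.8077 + 307.2222 = 1321.0 m

1321.0


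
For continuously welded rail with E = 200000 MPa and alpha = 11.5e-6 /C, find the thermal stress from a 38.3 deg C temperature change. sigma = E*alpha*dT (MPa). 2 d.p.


sigma = E * alpha * dT
sigma = 200000 * 11.5e-6 * 38.3
sigma = 2.3 * 38.3
sigma = 88.09 MPa

88.09


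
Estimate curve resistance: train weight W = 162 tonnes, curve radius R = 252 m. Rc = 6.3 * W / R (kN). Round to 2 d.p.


Rc = 6.3 * W / R
Rc = 6.3 * 162 / 252
Rc = 1020.6 / 252
Rc = 4.05 kN

4.05


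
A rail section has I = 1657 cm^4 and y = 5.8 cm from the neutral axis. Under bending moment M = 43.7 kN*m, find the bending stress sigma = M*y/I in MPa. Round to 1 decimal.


Convert units:
M = 43.7 kN*m = 43700000 N*mm
y = 5.8 cm = 58 mm
I = 1657 cm^4 = 16570000 mm^4
sigma = 43700000 * 58 / 16570000
sigma = 153.0 MPa

153.0


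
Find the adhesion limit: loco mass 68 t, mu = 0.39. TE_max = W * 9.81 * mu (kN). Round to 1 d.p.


TE_max = W * g * mu
TE_max = 68 * 9.81 * 0.39
TE_max = 667.08 * 0.39
TE_max = 260.2 kN

260.2


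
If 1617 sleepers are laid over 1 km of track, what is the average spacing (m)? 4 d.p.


Spacing = 1000 m / number of sleepers
Spacing = 1000 / 1617
Spacing = 0.6184 m

0.6184


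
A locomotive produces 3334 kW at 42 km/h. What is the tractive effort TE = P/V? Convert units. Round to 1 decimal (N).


Convert: P = 3334 kW = 3334000 W
V = 42 / 3.6 = 11.6667 m/s
TE = 3334000 / 11.6667
TE = 285771.4 N

285771.4


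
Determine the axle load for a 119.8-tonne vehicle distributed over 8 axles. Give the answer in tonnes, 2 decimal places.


Load per axle = total weight / number of axles
Load = 119.8 / 8
Load = 14.98 tonnes

14.98


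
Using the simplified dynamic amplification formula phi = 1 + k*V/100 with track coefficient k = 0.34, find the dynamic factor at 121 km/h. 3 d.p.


phi = 1 + k * V / 100
phi = 1 + 0.34 * 121 / 100
phi = 1 + 0.4114
phi = 1.411

1.411


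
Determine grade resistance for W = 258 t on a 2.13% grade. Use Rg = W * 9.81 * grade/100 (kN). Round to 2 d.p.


Rg = W * 9.81 * grade / 100
Rg = 258 * 9.81 * 2.13 / 100
Rg = 2530.98 * 0.0213
Rg = 53.91 kN

53.91


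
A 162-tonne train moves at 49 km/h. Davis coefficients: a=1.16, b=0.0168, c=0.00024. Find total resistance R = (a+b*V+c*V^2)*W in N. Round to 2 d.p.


b*V = 0.0168 * 49 = 0.8232
c*V^2 = 0.00024 * 2401 = 0.57624
R_per_t = 1.16 + 0.8232 + 0.57624 = 2.55944 N/t
R_total = 2.55944 * 162 = 414.63 N

414.63


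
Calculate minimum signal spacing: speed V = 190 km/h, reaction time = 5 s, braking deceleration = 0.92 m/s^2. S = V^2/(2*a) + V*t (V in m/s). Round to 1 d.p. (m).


V = 190 / 3.6 = 52.7778 m/s
Braking distance = 52.7778^2 / (2*0.92) = 1513.8553 m
Sighting distance = 52.7778 * 5 = 263.8889 m
S = 1513.8553 + 263.8889 = 1777.7 m

1777.7


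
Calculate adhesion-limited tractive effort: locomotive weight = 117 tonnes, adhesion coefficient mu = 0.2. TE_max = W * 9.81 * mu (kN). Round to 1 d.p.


TE_max = W * g * mu
TE_max = 117 * 9.81 * 0.2
TE_max = 1147.77 * 0.2
TE_max = 229.6 kN

229.6


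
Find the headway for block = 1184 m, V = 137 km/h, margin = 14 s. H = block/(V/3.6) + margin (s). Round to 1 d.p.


V = 137 / 3.6 = 38.0556 m/s
Block traversal time = 1184 / 38.0556 = 31.1124 s
Headway = 31.1124 + 14
Headway = 45.1 s

45.1


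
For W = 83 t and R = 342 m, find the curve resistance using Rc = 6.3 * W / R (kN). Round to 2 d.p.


Rc = 6.3 * W / R
Rc = 6.3 * 83 / 342
Rc = 522.9 / 342
Rc = 1.53 kN

1.53


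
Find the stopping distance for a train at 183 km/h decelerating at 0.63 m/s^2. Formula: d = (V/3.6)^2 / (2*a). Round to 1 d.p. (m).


Convert speed: V = 183 / 3.6 = 50.8333 m/s
V^2 = 2584.0278
d = 2584.0278 / (2 * 0.63)
d = 2584.0278 / 1.26
d = 2050.8 m

2050.8


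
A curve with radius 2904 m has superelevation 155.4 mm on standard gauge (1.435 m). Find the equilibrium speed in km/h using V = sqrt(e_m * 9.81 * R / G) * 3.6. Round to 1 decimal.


Convert cant: e = 155.4 mm = 0.1554 m
V_ms = sqrt(0.1554 * 9.81 * 2904 / 1.435)
V_ms = sqrt(3085.067941) = 55.5434 m/s
V = 55.5434 * 3.6 = 200.0 km/h

200.0


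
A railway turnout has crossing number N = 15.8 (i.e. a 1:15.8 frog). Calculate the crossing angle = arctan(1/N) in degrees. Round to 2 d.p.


1/N = 1/15.8 = 0.063291
angle = arctan(0.063291) = 0.063207 rad
angle = 0.063207 * 180/pi = 3.62 degrees

3.62


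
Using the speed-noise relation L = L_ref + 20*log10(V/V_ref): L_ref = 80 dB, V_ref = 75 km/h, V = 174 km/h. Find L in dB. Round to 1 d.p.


V/V_ref = 174 / 75 = 2.32
log10(2.32) = 0.365488
20 * 0.365488 = 7.3098
L = 80 + 7.3098 = 87.3 dB

87.3


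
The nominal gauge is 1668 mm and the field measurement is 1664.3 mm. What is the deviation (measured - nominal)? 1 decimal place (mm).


Deviation = measured - nominal
Deviation = 1664.3 - 1668
Deviation = -3.7 mm

-3.7


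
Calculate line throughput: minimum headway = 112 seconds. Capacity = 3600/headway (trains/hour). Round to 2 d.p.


Capacity = 3600 / headway
Capacity = 3600 / 112
Capacity = 32.14 trains/hour

32.14


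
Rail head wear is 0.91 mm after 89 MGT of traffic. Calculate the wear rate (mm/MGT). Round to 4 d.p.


Wear rate = total wear / cumulative tonnage
Rate = 0.91 / 89
Rate = 0.0102 mm/MGT

0.0102


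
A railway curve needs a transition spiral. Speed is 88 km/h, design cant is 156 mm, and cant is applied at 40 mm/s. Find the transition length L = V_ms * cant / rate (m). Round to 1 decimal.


Convert speed: V = 88 / 3.6 = 24.4444 m/s
L = 24.4444 * 156 / 40
L = 3813.3333 / 40
L = 95.3 m

95.3


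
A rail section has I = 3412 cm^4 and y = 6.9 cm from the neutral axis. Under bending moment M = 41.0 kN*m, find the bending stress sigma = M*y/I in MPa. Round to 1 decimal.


Convert units:
M = 41.0 kN*m = 41000000 N*mm
y = 6.9 cm = 69 mm
I = 3412 cm^4 = 34120000 mm^4
sigma = 41000000 * 69 / 34120000
sigma = 82.9 MPa

82.9


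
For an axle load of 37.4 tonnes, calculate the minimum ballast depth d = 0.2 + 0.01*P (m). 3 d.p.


d = 0.2 + 0.01 * 37.4
d = 0.2 + 0.374
d = 0.574 m

0.574


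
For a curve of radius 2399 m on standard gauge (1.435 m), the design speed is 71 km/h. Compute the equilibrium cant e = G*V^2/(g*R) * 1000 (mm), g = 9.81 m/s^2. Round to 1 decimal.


Convert speed: V = 71 / 3.6 = 19.7222 m/s
Apply formula: e = 1.435 * 19.7222^2 / (9.81 * 2399)
e = 1.435 * 388.966 / 23534.19
e = 0.023717 m = 23.7 mm

23.7


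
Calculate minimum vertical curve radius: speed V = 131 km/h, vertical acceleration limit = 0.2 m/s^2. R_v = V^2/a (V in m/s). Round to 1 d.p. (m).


Convert speed: V = 131 / 3.6 = 36.3889 m/s
V^2 = 1324.1512 m^2/s^2
R_v = 1324.1512 / 0.2
R_v = 6620.8 m

6620.8


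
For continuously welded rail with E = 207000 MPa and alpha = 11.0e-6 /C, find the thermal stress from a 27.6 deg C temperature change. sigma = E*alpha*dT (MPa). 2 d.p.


sigma = E * alpha * dT
sigma = 207000 * 11.0e-6 * 27.6
sigma = 2.277 * 27.6
sigma = 62.85 MPa

62.85


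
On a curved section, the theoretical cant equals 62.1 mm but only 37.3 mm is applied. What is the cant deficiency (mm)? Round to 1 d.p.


Cant deficiency = equilibrium cant - actual cant
CD = 62.1 - 37.3
CD = 24.8 mm

24.8


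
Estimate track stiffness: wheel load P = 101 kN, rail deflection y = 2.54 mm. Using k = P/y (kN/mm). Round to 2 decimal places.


Track stiffness k = P / y
k = 101 / 2.54
k = 39.76 kN/mm

39.76


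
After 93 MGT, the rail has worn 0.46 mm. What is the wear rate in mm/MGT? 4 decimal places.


Wear rate = total wear / cumulative tonnage
Rate = 0.46 / 93
Rate = 0.0049 mm/MGT

0.0049


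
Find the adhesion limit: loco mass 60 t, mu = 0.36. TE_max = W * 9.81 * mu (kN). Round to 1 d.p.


TE_max = W * g * mu
TE_max = 60 * 9.81 * 0.36
TE_max = 588.6 * 0.36
TE_max = 211.9 kN

211.9


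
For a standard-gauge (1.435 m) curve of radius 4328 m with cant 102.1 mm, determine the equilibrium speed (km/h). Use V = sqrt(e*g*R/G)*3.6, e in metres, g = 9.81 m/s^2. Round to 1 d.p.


Convert cant: e = 102.1 mm = 0.1021 m
V_ms = sqrt(0.1021 * 9.81 * 4328 / 1.435)
V_ms = sqrt(3020.856535) = 54.9623 m/s
V = 54.9623 * 3.6 = 197.9 km/h

197.9


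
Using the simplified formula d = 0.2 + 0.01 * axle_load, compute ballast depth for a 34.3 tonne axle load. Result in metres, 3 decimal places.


d = 0.2 + 0.01 * 34.3
d = 0.2 + 0.343
d = 0.543 m

0.543


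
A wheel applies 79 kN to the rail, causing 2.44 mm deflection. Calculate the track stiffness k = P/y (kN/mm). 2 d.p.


Track stiffness k = P / y
k = 79 / 2.44
k = 32.38 kN/mm

32.38


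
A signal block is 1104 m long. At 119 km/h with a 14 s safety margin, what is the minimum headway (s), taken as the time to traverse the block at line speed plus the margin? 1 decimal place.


V = 119 / 3.6 = 33.0556 m/s
Block traversal time = 1104 / 33.0556 = 33.3983 s
Headway = 33.3983 + 14
Headway = 47.4 s

47.4


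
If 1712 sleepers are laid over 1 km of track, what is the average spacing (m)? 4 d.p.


Spacing = 1000 m / number of sleepers
Spacing = 1000 / 1712
Spacing = 0.5841 m

0.5841


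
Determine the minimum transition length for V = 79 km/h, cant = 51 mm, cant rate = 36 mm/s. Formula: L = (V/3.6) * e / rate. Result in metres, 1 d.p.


Convert speed: V = 79 / 3.6 = 21.9444 m/s
L = 21.9444 * 51 / 36
L = 1119.1667 / 36
L = 31.1 m

31.1


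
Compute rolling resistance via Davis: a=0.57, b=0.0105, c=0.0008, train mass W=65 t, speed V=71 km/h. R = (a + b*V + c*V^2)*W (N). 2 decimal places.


b*V = 0.0105 * 71 = 0.7455
c*V^2 = 0.0008 * 5041 = 4.0328
R_per_t = 0.57 + 0.7455 + 4.0328 = 5.3483 N/t
R_total = 5.3483 * 65 = 347.64 N

347.64


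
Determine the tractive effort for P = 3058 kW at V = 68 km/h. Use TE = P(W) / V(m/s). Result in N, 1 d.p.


Convert: P = 3058 kW = 3058000 W
V = 68 / 3.6 = 18.8889 m/s
TE = 3058000 / 18.8889
TE = 161894.1 N

161894.1


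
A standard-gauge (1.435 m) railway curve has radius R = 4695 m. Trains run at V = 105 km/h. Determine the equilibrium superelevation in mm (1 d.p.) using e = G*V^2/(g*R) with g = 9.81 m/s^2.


Convert speed: V = 105 / 3.6 = 29.1667 m/s
Apply formula: e = 1.435 * 29.1667^2 / (9.81 * 4695)
e = 1.435 * 850.6944 / 46057.95
e = 0.026505 m = 26.5 mm

26.5


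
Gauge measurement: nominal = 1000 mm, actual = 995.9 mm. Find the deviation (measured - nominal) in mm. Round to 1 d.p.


Deviation = measured - nominal
Deviation = 995.9 - 1000
Deviation = -4.1 mm

-4.1


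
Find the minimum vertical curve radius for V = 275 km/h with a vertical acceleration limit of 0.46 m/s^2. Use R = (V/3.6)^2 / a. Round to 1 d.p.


Convert speed: V = 275 / 3.6 = 76.3889 m/s
V^2 = 5835.2623 m^2/s^2
R_v = 5835.2623 / 0.46
R_v = 12685.4 m

12685.4


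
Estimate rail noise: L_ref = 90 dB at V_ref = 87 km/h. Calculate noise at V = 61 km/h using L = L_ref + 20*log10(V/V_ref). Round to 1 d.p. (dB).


V/V_ref = 61 / 87 = 0.701149
log10(0.701149) = -0.154189
20 * -0.154189 = -3.0838
L = 90 + -3.0838 = 86.9 dB

86.9


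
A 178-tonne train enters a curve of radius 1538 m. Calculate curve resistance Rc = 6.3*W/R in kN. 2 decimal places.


Rc = 6.3 * W / R
Rc = 6.3 * 178 / 1538
Rc = 1121.4 / 1538
Rc = 0.73 kN

0.73


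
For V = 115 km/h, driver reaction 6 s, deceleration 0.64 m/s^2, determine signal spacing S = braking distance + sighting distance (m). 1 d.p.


V = 115 / 3.6 = 31.9444 m/s
Braking distance = 31.9444^2 / (2*0.64) = 797.2246 m
Sighting distance = 31.9444 * 6 = 191.6667 m
S = 797.2246 + 191.6667 = 988.9 m

988.9


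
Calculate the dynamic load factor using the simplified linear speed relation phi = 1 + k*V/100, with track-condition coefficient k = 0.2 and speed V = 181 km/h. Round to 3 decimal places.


phi = 1 + k * V / 100
phi = 1 + 0.2 * 181 / 100
phi = 1 + 0.362
phi = 1.362

1.362


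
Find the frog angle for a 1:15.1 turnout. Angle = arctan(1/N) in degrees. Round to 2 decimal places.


1/N = 1/15.1 = 0.066225
angle = arctan(0.066225) = 0.066129 rad
angle = 0.066129 * 180/pi = 3.79 degrees

3.79


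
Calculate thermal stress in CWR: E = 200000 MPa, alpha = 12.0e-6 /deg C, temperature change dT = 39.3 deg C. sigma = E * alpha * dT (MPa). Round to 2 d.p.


sigma = E * alpha * dT
sigma = 200000 * 12.0e-6 * 39.3
sigma = 2.4 * 39.3
sigma = 94.32 MPa

94.32


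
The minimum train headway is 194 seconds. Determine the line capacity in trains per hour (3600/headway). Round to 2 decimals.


Capacity = 3600 / headway
Capacity = 3600 / 194
Capacity = 18.56 trains/hour

18.56


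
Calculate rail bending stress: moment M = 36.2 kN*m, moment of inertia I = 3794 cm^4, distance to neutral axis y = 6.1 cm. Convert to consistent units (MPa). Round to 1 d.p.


Convert units:
M = 36.2 kN*m = 36200000 N*mm
y = 6.1 cm = 61 mm
I = 3794 cm^4 = 37940000 mm^4
sigma = 36200000 * 61 / 37940000
sigma = 58.2 MPa

58.2


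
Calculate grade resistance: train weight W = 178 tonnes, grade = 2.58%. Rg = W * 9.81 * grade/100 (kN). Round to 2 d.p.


Rg = W * 9.81 * grade / 100
Rg = 178 * 9.81 * 2.58 / 100
Rg = 1746.18 * 0.0258
Rg = 45.05 kN

45.05


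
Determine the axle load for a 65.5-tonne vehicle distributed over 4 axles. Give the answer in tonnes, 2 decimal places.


Load per axle = total weight / number of axles
Load = 65.5 / 4
Load = 16.38 tonnes

16.38


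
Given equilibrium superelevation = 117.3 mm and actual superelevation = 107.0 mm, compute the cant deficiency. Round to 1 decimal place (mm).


Cant deficiency = equilibrium cant - actual cant
CD = 117.3 - 107.0
CD = 10.3 mm

10.3


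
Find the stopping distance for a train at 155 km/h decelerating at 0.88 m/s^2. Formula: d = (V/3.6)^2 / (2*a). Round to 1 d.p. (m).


Convert speed: V = 155 / 3.6 = 43.0556 m/s
V^2 = 1853.7809
d = 1853.7809 / (2 * 0.88)
d = 1853.7809 / 1.76
d = 1053.3 m

1053.3


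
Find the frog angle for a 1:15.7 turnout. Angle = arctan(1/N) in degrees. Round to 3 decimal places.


1/N = 1/15.7 = 0.063694
angle = arctan(0.063694) = 0.063608 rad
angle = 0.063608 * 180/pi = 3.644 degrees

3.644


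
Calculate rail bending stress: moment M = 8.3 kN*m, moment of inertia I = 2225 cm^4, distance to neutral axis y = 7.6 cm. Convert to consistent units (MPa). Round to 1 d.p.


Convert units:
M = 8.3 kN*m = 8300000 N*mm
y = 7.6 cm = 76 mm
I = 2225 cm^4 = 22250000 mm^4
sigma = 8300000 * 76 / 22250000
sigma = 28.4 MPa

28.4


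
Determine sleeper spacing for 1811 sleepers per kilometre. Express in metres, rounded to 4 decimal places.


Spacing = 1000 m / number of sleepers
Spacing = 1000 / 1811
Spacing = 0.5522 m

0.5522


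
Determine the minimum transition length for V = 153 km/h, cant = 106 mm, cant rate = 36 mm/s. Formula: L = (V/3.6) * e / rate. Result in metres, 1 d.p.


Convert speed: V = 153 / 3.6 = 42.5 m/s
L = 42.5 * 106 / 36
L = 4505.0 / 36
L = 125.1 m

125.1


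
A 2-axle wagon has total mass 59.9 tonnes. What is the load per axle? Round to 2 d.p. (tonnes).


Load per axle = total weight / number of axles
Load = 59.9 / 2
Load = 29.95 tonnes

29.95


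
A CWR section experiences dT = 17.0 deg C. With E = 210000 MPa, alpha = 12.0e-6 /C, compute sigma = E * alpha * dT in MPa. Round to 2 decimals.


sigma = E * alpha * dT
sigma = 210000 * 12.0e-6 * 17.0
sigma = 2.52 * 17.0
sigma = 42.84 MPa

42.84


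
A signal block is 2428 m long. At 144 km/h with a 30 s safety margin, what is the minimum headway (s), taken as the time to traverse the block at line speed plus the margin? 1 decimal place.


V = 144 / 3.6 = 40.0 m/s
Block traversal time = 2428 / 40.0 = 60.7 s
Headway = 60.7 + 30
Headway = 90.7 s

90.7


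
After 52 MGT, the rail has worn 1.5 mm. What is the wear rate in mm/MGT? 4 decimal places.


Wear rate = total wear / cumulative tonnage
Rate = 1.5 / 52
Rate = 0.0288 mm/MGT

0.0288


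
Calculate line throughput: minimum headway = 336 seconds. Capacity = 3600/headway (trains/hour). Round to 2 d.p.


Capacity = 3600 / headway
Capacity = 3600 / 336
Capacity = 10.71 trains/hour

10.71


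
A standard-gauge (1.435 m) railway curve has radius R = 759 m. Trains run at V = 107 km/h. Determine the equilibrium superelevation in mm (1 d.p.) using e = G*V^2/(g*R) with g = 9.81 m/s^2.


Convert speed: V = 107 / 3.6 = 29.7222 m/s
Apply formula: e = 1.435 * 29.7222^2 / (9.81 * 759)
e = 1.435 * 883.4105 / 7445.79
e = 0.170256 m = 170.3 mm

170.3


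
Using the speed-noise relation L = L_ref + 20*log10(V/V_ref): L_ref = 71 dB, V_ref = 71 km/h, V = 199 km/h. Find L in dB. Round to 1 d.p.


V/V_ref = 199 / 71 = 2.802817
log10(2.802817) = 0.447595
20 * 0.447595 = 8.9519
L = 71 + 8.9519 = 80.0 dB

80.0


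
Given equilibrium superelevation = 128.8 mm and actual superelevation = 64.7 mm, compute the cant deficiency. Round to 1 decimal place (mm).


Cant deficiency = equilibrium cant - actual cant
CD = 128.8 - 64.7
CD = 64.1 mm

64.1


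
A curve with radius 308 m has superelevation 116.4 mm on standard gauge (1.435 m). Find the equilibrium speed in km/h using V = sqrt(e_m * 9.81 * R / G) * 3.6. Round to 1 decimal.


Convert cant: e = 116.4 mm = 0.1164 m
V_ms = sqrt(0.1164 * 9.81 * 308 / 1.435)
V_ms = sqrt(245.087298) = 15.6553 m/s
V = 15.6553 * 3.6 = 56.4 km/h

56.4


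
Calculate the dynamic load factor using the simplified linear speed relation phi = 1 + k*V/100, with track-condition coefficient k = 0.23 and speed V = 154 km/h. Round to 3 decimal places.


phi = 1 + k * V / 100
phi = 1 + 0.23 * 154 / 100
phi = 1 + 0.3542
phi = 1.354

1.354


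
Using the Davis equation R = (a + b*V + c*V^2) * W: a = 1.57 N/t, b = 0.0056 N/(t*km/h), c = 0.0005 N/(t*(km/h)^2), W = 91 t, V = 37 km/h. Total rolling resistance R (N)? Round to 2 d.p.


b*V = 0.0056 * 37 = 0.2072
c*V^2 = 0.0005 * 1369 = 0.6845
R_per_t = 1.57 + 0.2072 + 0.6845 = 2.4617 N/t
R_total = 2.4617 * 91 = 224.01 N

224.01


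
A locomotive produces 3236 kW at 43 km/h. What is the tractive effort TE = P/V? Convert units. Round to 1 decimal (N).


Convert: P = 3236 kW = 3236000 W
V = 43 / 3.6 = 11.9444 m/s
TE = 3236000 / 11.9444
TE = 270920.9 N

270920.9


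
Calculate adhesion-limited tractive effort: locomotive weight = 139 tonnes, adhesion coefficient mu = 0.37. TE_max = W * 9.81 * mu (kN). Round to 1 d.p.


TE_max = W * g * mu
TE_max = 139 * 9.81 * 0.37
TE_max = 1363.59 * 0.37
TE_max = 504.5 kN

504.5


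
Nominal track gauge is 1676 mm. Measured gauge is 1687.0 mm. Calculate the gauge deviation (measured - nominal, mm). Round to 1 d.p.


Deviation = measured - nominal
Deviation = 1687.0 - 1676
Deviation = 11.0 mm

11.0


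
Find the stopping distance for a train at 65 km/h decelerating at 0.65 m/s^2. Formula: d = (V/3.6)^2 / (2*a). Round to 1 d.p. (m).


Convert speed: V = 65 / 3.6 = 18.0556 m/s
V^2 = 326.0031
d = 326.0031 / (2 * 0.65)
d = 326.0031 / 1.3
d = 250.8 m

250.8


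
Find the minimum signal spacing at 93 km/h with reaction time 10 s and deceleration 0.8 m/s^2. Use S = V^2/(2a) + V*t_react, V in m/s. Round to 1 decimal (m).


V = 93 / 3.6 = 25.8333 m/s
Braking distance = 25.8333^2 / (2*0.8) = 417.1007 m
Sighting distance = 25.8333 * 10 = 258.3333 m
S = 417.1007 + 258.3333 = 675.4 m

675.4


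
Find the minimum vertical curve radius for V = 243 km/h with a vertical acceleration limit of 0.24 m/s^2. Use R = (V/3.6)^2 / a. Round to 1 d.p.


Convert speed: V = 243 / 3.6 = 67.5 m/s
V^2 = 4556.25 m^2/s^2
R_v = 4556.25 / 0.24
R_v = 18984.4 m

18984.4


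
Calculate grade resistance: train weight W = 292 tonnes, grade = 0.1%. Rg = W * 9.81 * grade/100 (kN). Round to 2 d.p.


Rg = W * 9.81 * grade / 100
Rg = 292 * 9.81 * 0.1 / 100
Rg = 2864.52 * 0.001
Rg = 2.86 kN

2.86


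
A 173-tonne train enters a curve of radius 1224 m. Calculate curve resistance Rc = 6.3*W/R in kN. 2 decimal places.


Rc = 6.3 * W / R
Rc = 6.3 * 173 / 1224
Rc = 1089.9 / 1224
Rc = 0.89 kN

0.89


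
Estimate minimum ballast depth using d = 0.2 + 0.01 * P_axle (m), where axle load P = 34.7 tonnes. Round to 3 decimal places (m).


d = 0.2 + 0.01 * 34.7
d = 0.2 + 0.347
d = 0.547 m

0.547


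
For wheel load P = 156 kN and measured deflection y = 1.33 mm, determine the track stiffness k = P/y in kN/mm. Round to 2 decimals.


Track stiffness k = P / y
k = 156 / 1.33
k = 117.29 kN/mm

117.29


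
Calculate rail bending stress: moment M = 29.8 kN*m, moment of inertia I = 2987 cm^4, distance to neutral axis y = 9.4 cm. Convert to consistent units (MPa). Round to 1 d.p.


Convert units:
M = 29.8 kN*m = 29800000 N*mm
y = 9.4 cm = 94 mm
I = 2987 cm^4 = 29870000 mm^4
sigma = 29800000 * 94 / 29870000
sigma = 93.8 MPa

93.8


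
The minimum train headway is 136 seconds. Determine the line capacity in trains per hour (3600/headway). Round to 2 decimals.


Capacity = 3600 / headway
Capacity = 3600 / 136
Capacity = 26.47 trains/hour

26.47


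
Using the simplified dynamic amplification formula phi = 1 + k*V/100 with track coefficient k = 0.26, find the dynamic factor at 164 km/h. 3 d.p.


phi = 1 + k * V / 100
phi = 1 + 0.26 * 164 / 100
phi = 1 + 0.4264
phi = 1.426

1.426


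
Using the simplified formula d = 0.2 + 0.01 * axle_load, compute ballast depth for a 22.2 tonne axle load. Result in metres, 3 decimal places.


d = 0.2 + 0.01 * 22.2
d = 0.2 + 0.222
d = 0.422 m

0.422


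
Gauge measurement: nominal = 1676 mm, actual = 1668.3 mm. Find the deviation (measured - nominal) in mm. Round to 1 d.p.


Deviation = measured - nominal
Deviation = 1668.3 - 1676
Deviation = -7.7 mm

-7.7


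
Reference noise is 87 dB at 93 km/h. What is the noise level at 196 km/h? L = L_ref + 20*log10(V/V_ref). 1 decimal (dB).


V/V_ref = 196 / 93 = 2.107527
log10(2.107527) = 0.323773
20 * 0.323773 = 6.4755
L = 87 + 6.4755 = 93.5 dB

93.5


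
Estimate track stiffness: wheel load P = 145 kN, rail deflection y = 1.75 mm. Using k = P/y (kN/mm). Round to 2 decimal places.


Track stiffness k = P / y
k = 145 / 1.75
k = 82.86 kN/mm

82.86


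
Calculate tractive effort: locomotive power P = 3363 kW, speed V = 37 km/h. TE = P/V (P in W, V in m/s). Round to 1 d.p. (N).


Convert: P = 3363 kW = 3363000 W
V = 37 / 3.6 = 10.2778 m/s
TE = 3363000 / 10.2778
TE = 327210.8 N

327210.8


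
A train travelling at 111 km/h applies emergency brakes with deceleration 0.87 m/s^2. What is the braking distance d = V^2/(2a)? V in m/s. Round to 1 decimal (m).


Convert speed: V = 111 / 3.6 = 30.8333 m/s
V^2 = 950.6944
d = 950.6944 / (2 * 0.87)
d = 950.6944 / 1.74
d = 546.4 m

546.4


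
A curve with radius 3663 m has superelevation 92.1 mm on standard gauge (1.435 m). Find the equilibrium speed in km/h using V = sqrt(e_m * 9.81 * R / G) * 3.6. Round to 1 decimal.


Convert cant: e = 92.1 mm = 0.0921 m
V_ms = sqrt(0.0921 * 9.81 * 3663 / 1.435)
V_ms = sqrt(2306.288615) = 48.0238 m/s
V = 48.0238 * 3.6 = 172.9 km/h

172.9


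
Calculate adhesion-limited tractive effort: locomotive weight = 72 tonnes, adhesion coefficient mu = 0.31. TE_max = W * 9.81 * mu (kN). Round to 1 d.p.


TE_max = W * g * mu
TE_max = 72 * 9.81 * 0.31
TE_max = 706.32 * 0.31
TE_max = 219.0 kN

219.0


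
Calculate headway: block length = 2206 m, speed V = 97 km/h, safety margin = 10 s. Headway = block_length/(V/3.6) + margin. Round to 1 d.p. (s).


V = 97 / 3.6 = 26.9444 m/s
Block traversal time = 2206 / 26.9444 = 81.8722 s
Headway = 81.8722 + 10
Headway = 91.9 s

91.9


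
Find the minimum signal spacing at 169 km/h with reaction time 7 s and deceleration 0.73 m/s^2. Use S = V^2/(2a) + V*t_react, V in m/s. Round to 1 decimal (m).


V = 169 / 3.6 = 46.9444 m/s
Braking distance = 46.9444^2 / (2*0.73) = 1509.4389 m
Sighting distance = 46.9444 * 7 = 328.6111 m
S = 1509.4389 + 328.6111 = 1838.1 m

1838.1


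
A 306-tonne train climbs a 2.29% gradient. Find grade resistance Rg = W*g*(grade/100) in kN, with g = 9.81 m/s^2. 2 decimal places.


Rg = W * 9.81 * grade / 100
Rg = 306 * 9.81 * 2.29 / 100
Rg = 3001.86 * 0.0229
Rg = 68.74 kN

68.74


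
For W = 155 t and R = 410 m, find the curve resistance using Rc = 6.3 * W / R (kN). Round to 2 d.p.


Rc = 6.3 * W / R
Rc = 6.3 * 155 / 410
Rc = 976.5 / 410
Rc = 2.38 kN

2.38


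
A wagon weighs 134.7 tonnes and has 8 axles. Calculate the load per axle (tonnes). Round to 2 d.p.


Load per axle = total weight / number of axles
Load = 134.7 / 8
Load = 16.84 tonnes

16.84


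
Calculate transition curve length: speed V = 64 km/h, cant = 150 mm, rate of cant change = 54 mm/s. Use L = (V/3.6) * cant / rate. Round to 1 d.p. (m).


Convert speed: V = 64 / 3.6 = 17.7778 m/s
L = 17.7778 * 150 / 54
L = 2666.6667 / 54
L = 49.4 m

49.4


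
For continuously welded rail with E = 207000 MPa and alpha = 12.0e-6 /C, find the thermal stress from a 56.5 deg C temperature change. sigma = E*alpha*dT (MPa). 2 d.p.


sigma = E * alpha * dT
sigma = 207000 * 12.0e-6 * 56.5
sigma = 2.484 * 56.5
sigma = 140.35 MPa

140.35


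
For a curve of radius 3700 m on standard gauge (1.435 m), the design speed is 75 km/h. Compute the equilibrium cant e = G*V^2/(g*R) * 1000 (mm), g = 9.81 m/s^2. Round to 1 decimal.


Convert speed: V = 75 / 3.6 = 20.8333 m/s
Apply formula: e = 1.435 * 20.8333^2 / (9.81 * 3700)
e = 1.435 * 434.0278 / 36297.0
e = 0.017159 m = 17.2 mm

17.2


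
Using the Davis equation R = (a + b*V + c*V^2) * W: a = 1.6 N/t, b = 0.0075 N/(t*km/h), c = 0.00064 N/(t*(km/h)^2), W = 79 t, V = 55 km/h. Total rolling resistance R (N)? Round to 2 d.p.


b*V = 0.0075 * 55 = 0.4125
c*V^2 = 0.00064 * 3025 = 1.936
R_per_t = 1.6 + 0.4125 + 1.936 = 3.9485 N/t
R_total = 3.9485 * 79 = 311.93 N

311.93


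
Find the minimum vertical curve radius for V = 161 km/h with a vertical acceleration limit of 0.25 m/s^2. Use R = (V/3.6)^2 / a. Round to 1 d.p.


Convert speed: V = 161 / 3.6 = 44.7222 m/s
V^2 = 2000.0772 m^2/s^2
R_v = 2000.0772 / 0.25
R_v = 8000.3 m

8000.3


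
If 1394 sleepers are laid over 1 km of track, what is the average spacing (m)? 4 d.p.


Spacing = 1000 m / number of sleepers
Spacing = 1000 / 1394
Spacing = 0.7174 m

0.7174


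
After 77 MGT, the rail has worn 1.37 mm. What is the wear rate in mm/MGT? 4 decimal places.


Wear rate = total wear / cumulative tonnage
Rate = 1.37 / 77
Rate = 0.0178 mm/MGT

0.0178


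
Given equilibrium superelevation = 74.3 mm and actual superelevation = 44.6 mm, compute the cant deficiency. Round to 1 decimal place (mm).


Cant deficiency = equilibrium cant - actual cant
CD = 74.3 - 44.6
CD = 29.7 mm

29.7


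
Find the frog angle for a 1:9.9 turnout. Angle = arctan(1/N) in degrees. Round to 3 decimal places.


1/N = 1/9.9 = 0.10101
angle = arctan(0.10101) = 0.100669 rad
angle = 0.100669 * 180/pi = 5.768 degrees

5.768


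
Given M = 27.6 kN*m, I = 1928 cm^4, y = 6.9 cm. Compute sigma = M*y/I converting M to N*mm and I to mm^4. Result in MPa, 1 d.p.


Convert units:
M = 27.6 kN*m = 27600000 N*mm
y = 6.9 cm = 69 mm
I = 1928 cm^4 = 19280000 mm^4
sigma = 27600000 * 69 / 19280000
sigma = 98.8 MPa

98.8


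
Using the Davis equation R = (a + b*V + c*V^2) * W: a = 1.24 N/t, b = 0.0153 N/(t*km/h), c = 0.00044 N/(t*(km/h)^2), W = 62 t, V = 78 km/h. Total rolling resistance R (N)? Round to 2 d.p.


b*V = 0.0153 * 78 = 1.1934
c*V^2 = 0.00044 * 6084 = 2.67696
R_per_t = 1.24 + 1.1934 + 2.67696 = 5.11036 N/t
R_total = 5.11036 * 62 = 316.84 N

316.84


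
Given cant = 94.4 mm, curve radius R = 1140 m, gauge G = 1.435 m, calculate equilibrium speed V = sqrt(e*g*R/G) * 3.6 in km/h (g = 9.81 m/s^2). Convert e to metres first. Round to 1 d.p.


Convert cant: e = 94.4 mm = 0.0944 m
V_ms = sqrt(0.0944 * 9.81 * 1140 / 1.435)
V_ms = sqrt(735.688474) = 27.1236 m/s
V = 27.1236 * 3.6 = 97.6 km/h

97.6


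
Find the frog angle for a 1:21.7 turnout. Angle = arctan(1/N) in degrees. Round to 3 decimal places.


1/N = 1/21.7 = 0.046083
angle = arctan(0.046083) = 0.04605 rad
angle = 0.04605 * 180/pi = 2.638 degrees

2.638


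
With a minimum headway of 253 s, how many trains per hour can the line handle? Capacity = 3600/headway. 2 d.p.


Capacity = 3600 / headway
Capacity = 3600 / 253
Capacity = 14.23 trains/hour

14.23


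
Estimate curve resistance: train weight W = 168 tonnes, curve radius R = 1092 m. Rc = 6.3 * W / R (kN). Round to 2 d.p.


Rc = 6.3 * W / R
Rc = 6.3 * 168 / 1092
Rc = 1058.4 / 1092
Rc = 0.97 kN

0.97


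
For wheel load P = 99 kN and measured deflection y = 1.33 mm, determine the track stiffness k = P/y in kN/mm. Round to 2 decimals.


Track stiffness k = P / y
k = 99 / 1.33
k = 74.44 kN/mm

74.44


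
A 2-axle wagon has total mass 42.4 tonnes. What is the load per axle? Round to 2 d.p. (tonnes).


Load per axle = total weight / number of axles
Load = 42.4 / 2
Load = 21.20 tonnes

21.20


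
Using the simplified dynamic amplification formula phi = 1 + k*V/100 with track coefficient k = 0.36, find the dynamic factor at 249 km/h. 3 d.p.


phi = 1 + k * V / 100
phi = 1 + 0.36 * 249 / 100
phi = 1 + 0.8964
phi = 1.896

1.896


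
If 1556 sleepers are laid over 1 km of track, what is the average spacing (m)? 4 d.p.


Spacing = 1000 m / number of sleepers
Spacing = 1000 / 1556
Spacing = 0.6427 m

0.6427


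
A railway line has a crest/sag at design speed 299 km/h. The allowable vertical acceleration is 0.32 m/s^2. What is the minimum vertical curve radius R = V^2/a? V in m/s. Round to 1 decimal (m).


Convert speed: V = 299 / 3.6 = 83.0556 m/s
V^2 = 6898.2253 m^2/s^2
R_v = 6898.2253 / 0.32
R_v = 21557.0 m

21557.0


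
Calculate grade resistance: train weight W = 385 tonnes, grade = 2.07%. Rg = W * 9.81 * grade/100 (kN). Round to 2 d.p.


Rg = W * 9.81 * grade / 100
Rg = 385 * 9.81 * 2.07 / 100
Rg = 3776.85 * 0.0207
Rg = 78.18 kN

78.18


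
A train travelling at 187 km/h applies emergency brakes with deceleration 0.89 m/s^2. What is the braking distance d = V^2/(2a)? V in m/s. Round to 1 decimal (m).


Convert speed: V = 187 / 3.6 = 51.9444 m/s
V^2 = 2698.2253
d = 2698.2253 / (2 * 0.89)
d = 2698.2253 / 1.78
d = 1515.9 m

1515.9


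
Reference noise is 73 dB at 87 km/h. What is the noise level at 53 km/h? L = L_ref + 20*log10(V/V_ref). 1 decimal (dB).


V/V_ref = 53 / 87 = 0.609195
log10(0.609195) = -0.215243
20 * -0.215243 = -4.3049
L = 73 + -4.3049 = 68.7 dB

68.7


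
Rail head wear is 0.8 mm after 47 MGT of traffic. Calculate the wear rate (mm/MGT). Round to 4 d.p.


Wear rate = total wear / cumulative tonnage
Rate = 0.8 / 47
Rate = 0.0170 mm/MGT

0.0170


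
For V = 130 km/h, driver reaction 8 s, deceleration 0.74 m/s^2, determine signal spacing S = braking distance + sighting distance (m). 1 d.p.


V = 130 / 3.6 = 36.1111 m/s
Braking distance = 36.1111^2 / (2*0.74) = 881.0894 m
Sighting distance = 36.1111 * 8 = 288.8889 m
S = 881.0894 + 288.8889 = 1170.0 m

1170.0


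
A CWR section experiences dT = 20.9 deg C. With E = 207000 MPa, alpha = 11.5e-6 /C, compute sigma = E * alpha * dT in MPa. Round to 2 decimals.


sigma = E * alpha * dT
sigma = 207000 * 11.5e-6 * 20.9
sigma = 2.3805 * 20.9
sigma = 49.75 MPa

49.75


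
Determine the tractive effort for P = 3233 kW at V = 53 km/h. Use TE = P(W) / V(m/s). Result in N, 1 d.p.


Convert: P = 3233 kW = 3233000 W
V = 53 / 3.6 = 14.7222 m/s
TE = 3233000 / 14.7222
TE = 219600.0 N

219600.0


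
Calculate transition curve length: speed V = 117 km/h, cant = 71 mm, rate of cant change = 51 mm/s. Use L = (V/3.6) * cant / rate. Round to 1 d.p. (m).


Convert speed: V = 117 / 3.6 = 32.5 m/s
L = 32.5 * 71 / 51
L = 2307.5 / 51
L = 45.2 m

45.2


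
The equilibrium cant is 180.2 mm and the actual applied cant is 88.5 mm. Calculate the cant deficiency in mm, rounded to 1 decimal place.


Cant deficiency = equilibrium cant - actual cant
CD = 180.2 - 88.5
CD = 91.7 mm

91.7


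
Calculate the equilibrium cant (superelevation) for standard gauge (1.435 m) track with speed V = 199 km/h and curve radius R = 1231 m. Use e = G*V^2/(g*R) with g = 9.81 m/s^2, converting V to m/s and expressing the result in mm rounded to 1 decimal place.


Convert speed: V = 199 / 3.6 = 55.2778 m/s
Apply formula: e = 1.435 * 55.2778^2 / (9.81 * 1231)
e = 1.435 * 3055.6327 / 12076.11
e = 0.3631 m = 363.1 mm

363.1


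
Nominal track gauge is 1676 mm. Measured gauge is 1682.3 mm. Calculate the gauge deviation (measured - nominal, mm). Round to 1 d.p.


Deviation = measured - nominal
Deviation = 1682.3 - 1676
Deviation = 6.3 mm

6.3


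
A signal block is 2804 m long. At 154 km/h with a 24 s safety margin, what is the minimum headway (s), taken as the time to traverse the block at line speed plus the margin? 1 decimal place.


V = 154 / 3.6 = 42.7778 m/s
Block traversal time = 2804 / 42.7778 = 65.5481 s
Headway = 65.5481 + 24
Headway = 89.5 s

89.5


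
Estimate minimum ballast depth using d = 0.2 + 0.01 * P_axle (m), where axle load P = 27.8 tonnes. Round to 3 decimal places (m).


d = 0.2 + 0.01 * 27.8
d = 0.2 + 0.278
d = 0.478 m

0.478


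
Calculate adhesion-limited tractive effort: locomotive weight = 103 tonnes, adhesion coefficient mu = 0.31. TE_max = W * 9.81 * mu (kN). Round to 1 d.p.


TE_max = W * g * mu
TE_max = 103 * 9.81 * 0.31
TE_max = 1010.43 * 0.31
TE_max = 313.2 kN

313.2


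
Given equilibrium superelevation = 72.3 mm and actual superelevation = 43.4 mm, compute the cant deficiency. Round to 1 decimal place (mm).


Cant deficiency = equilibrium cant - actual cant
CD = 72.3 - 43.4
CD = 28.9 mm

28.9


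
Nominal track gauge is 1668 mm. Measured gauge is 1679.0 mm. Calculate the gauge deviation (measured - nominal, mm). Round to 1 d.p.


Deviation = measured - nominal
Deviation = 1679.0 - 1668
Deviation = 11.0 mm

11.0


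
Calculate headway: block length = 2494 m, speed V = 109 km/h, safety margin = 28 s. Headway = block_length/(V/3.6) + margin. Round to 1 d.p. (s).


V = 109 / 3.6 = 30.2778 m/s
Block traversal time = 2494 / 30.2778 = 82.3706 s
Headway = 82.3706 + 28
Headway = 110.4 s

110.4


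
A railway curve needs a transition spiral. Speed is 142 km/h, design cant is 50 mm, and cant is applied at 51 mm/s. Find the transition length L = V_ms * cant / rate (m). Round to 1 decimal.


Convert speed: V = 142 / 3.6 = 39.4444 m/s
L = 39.4444 * 50 / 51
L = 1972.2222 / 51
L = 38.7 m

38.7


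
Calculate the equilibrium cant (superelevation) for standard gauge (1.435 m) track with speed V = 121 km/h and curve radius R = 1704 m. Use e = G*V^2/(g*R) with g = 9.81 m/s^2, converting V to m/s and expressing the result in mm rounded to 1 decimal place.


Convert speed: V = 121 / 3.6 = 33.6111 m/s
Apply formula: e = 1.435 * 33.6111^2 / (9.81 * 1704)
e = 1.435 * 1129.7068 / 16716.24
e = 0.096979 m = 97.0 mm

97.0


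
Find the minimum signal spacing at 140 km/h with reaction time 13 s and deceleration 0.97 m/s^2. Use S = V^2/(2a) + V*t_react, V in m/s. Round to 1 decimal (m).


V = 140 / 3.6 = 38.8889 m/s
Braking distance = 38.8889^2 / (2*0.97) = 779.5596 m
Sighting distance = 38.8889 * 13 = 505.5556 m
S = 779.5596 + 505.5556 = 1285.1 m

1285.1
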